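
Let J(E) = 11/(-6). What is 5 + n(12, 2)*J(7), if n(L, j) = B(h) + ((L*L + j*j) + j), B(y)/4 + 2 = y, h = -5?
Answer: -656/3 ≈ -218.67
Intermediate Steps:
B(y) = -8 + 4*y
n(L, j) = -28 + j + L**2 + j**2 (n(L, j) = (-8 + 4*(-5)) + ((L*L + j*j) + j) = (-8 - 20) + ((L**2 + j**2) + j) = -28 + (j + L**2 + j**2) = -28 + j + L**2 + j**2)
J(E) = -11/6 (J(E) = 11*(-1/6) = -11/6)
5 + n(12, 2)*J(7) = 5 + (-28 + 2 + 12**2 + 2**2)*(-11/6) = 5 + (-28 + 2 + 144 + 4)*(-11/6) = 5 + 122*(-11/6) = 5 - 671/3 = -656/3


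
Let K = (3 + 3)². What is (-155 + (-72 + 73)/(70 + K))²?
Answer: 269912041/11236 ≈ 24022.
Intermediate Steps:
K = 36 (K = 6² = 36)
(-155 + (-72 + 73)/(70 + K))² = (-155 + (-72 + 73)/(70 + 36))² = (-155 + 1/106)² = (-16429/106)² = 269912041/11236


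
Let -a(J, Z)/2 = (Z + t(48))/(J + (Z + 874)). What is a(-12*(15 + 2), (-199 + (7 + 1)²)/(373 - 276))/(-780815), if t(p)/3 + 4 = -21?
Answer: -2964/10127951365 ≈ -2.9266e-7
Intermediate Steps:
t(p) = -75 (t(p) = -12 + 3*(-21) = -12 - 63 = -75)
a(J, Z) = -2*(-75 + Z)/(874 + J + Z) (a(J, Z) = -2*(Z - 75)/(J + (Z + 874)) = -2*(-75 + Z)/(J + (874 + Z)) = -2*(-75 + Z)/(874 + J + Z))
a(-12*(15 + 2), (-199 + (7 + 1)²)/(373 - 276))/(-780815) = (2*(75 - (-199 + (7 + 1)²)/(373 - 276))/(874 - 12*(15 + 2) + (-199 + (7 + 1)²)/(373 - 276)))/(-780815) = (2*(75 - (-199 + 8²)/97)/(874 - 12*17 + (-199 + 8²)/97))*(-1/780815) = (2*(75 - (-199 + 64)/97)/(874 - 204 + (-199 + 64)*(1/97)))*(-1/780815) = (2*(75 - (-135)/97)/(874 - 204 - 135*1/97))*(-1/780815) = (2*(75 - 1*(-135/97))/(874 - 204 - 135/97))*(-1/780815) = (2*(75 + 135/97)/(64855/97))*(-1/780815) = (2*(97/64855)*(7410/97))*(-1/780815) = (2964/12971)*(-1/780815) = -2964/10127951365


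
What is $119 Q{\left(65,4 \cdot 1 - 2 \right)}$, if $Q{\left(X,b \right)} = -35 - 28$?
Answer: $-7497$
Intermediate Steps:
$Q{\left(X,b \right)} = -63$
$119 Q{\left(65,4 \cdot 1 - 2 \right)} = 119 \left(-63\right) = -7497$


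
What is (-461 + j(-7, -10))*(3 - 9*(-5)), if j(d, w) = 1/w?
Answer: -110664/5 ≈ -22133.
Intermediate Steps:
(-461 + j(-7, -10))*(3 - 9*(-5)) = (-461 + 1/(-10))*(3 - 9*(-5)) = (-461 - ⅒)*(3 + 45) = -4611/10*48 = -110664/5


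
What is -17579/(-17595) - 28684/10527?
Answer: -106546949/61740855 ≈ -1.7257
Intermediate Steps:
-17579/(-17595) - 28684/10527 = -17579*(-1/17595) - 28684*1/10527 = 17579/17595 - 28684/10527 = -106546949/61740855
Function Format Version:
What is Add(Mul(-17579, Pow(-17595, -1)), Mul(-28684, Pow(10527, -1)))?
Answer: Rational(-106546949, 61740855) ≈ -1.7257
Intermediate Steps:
Add(Mul(-17579, Pow(-17595, -1)), Mul(-28684, Pow(10527, -1))) = Add(Mul(-17579, Rational(-1, 17595)), Mul(-28684, Rational(1, 10527))) = Add(Rational(17579, 17595), Rational(-28684, 10527)) = Rational(-106546949, 61740855)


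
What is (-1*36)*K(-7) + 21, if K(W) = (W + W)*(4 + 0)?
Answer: 2037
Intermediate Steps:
K(W) = 8*W (K(W) = (2*W)*4 = 8*W)
(-1*36)*K(-7) + 21 = (-1*36)*(8*(-7)) + 21 = -36*(-56) + 21 = 2016 + 21 = 2037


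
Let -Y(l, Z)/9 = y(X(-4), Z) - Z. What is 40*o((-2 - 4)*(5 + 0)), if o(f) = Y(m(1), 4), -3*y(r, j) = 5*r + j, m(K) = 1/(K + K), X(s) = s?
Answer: -480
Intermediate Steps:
m(K) = 1/(2*K)
y(r, j) = -5*r/3 - j/3 (y(r, j) = -(5*r + j)/3 = -(j + 5*r)/3 = -5*r/3 - j/3)
Y(l, Z) = -60 + 12*Z (Y(l, Z) = -9*((-5/3*(-4) - Z/3) - Z) = -9*((20/3 - Z/3) - Z) = -9*(20/3 - 4*Z/3) = -60 + 12*Z)
o(f) = -12 (o(f) = -60 + 12*4 = -60 + 48 = -12)
40*o((-2 - 4)*(5 + 0)) = 40*(-12) = -480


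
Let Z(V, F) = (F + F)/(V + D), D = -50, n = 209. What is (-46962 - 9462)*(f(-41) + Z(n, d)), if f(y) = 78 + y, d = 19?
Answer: -111362168/53 ≈ -2.1012e+6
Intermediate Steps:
Z(V, F) = 2*F/(-50 + V) (Z(V, F) = (F + F)/(V - 50) = (2*F)/(-50 + V) = 2*F/(-50 + V))
(-46962 - 9462)*(f(-41) + Z(n, d)) = (-46962 - 9462)*((78 - 41) + 2*19/(-50 + 209)) = -56424*(37 + 2*19/159) = -56424*(37 + 2*19*(1/159)) = -56424*(37 + 38/159) = -56424*5921/159 = -111362168/53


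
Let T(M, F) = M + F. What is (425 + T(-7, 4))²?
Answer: 178084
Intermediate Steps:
T(M, F) = F + M
(425 + T(-7, 4))² = (425 + (4 - 7))² = (425 - 3)² = 422² = 178084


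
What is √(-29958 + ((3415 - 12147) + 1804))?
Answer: I*√36886 ≈ 192.06*I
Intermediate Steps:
√(-29958 + ((3415 - 12147) + 1804)) = √(-29958 + (-8732 + 1804)) = √(-29958 - 6928) = √(-36886) = I*√36886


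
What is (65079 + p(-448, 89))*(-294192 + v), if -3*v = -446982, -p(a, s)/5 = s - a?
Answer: -9059484012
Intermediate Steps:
p(a, s) = -5*s + 5*a (p(a, s) = -5*(s - a) = -5*s + 5*a)
v = 148994 (v = -⅓*(-446982) = 148994)
(65079 + p(-448, 89))*(-294192 + v) = (65079 + (-5*89 + 5*(-448)))*(-294192 + 148994) = (65079 + (-445 - 2240))*(-145198) = (65079 - 2685)*(-145198) = 62394*(-145198) = -9059484012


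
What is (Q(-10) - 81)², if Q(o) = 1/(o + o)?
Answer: 2627641/400 ≈ 6569.1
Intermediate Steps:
Q(o) = 1/(2*o)
(Q(-10) - 81)² = ((½)/(-10) - 81)² = ((½)*(-⅒) - 81)² = (-1/20 - 81)² = (-1621/20)² = 2627641/400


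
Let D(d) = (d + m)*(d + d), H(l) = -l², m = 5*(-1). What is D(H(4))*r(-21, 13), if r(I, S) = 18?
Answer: 12096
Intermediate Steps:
m = -5
D(d) = 2*d*(-5 + d) (D(d) = (d - 5)*(d + d) = (-5 + d)*(2*d) = 2*d*(-5 + d))
D(H(4))*r(-21, 13) = (2*(-1*4²)*(-5 - 1*4²))*18 = (2*(-1*16)*(-5 - 1*16))*18 = (2*(-16)*(-5 - 16))*18 = (2*(-16)*(-21))*18 = 672*18 = 12096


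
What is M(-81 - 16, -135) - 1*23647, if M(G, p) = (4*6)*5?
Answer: -23527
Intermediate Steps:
M(G, p) = 120 (M(G, p) = 24*5 = 120)
M(-81 - 16, -135) - 1*23647 = 120 - 1*23647 = 120 - 23647 = -23527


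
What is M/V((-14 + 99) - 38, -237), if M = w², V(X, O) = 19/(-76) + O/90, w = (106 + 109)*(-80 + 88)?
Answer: -177504000/173 ≈ -1.0260e+6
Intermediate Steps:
w = 1720 (w = 215*8 = 1720)
V(X, O) = -¼ + O/90 (V(X, O) = 19*(-1/76) + O*(1/90) = -¼ + O/90)
M = 2958400 (M = 1720² = 2958400)
M/V((-14 + 99) - 38, -237) = 2958400/(-¼ + (1/90)*(-237)) = 2958400/(-¼ - 79/30) = 2958400/(-173/60) = 2958400*(-60/173) = -177504000/173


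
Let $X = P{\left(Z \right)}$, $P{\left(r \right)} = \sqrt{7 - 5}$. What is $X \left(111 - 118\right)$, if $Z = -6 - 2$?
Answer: $- 7 \sqrt{2} \approx -9.8995$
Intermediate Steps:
$Z = -8$
$P{\left(r \right)} = \sqrt{2}$
$X = \sqrt{2} \approx 1.4142$
$X \left(111 - 118\right) = \sqrt{2} \left(111 - 118\right) = \sqrt{2} \left(-7\right) = - 7 \sqrt{2}$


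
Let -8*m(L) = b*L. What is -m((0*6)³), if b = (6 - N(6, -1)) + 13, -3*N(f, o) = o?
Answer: 0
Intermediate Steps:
N(f, o) = -o/3
b = 56/3 (b = (6 - (-1)*(-1)/3) + 13 = (6 - 1*⅓) + 13 = (6 - ⅓) + 13 = 17/3 + 13 = 56/3 ≈ 18.667)
m(L) = -7*L/3
-m((0*6)³) = -(-7)*(0*6)³/3 = -(-7)*0³/3 = -(-7)*0/3 = -1*0 = 0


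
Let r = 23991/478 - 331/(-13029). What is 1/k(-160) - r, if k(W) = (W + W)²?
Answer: -16012129084469/318866534400 ≈ -50.216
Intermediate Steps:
k(W) = 4*W² (k(W) = (2*W)² = 4*W²)
r = 312736957/6227862 (r = 23991*(1/478) - 331*(-1/13029) = 23991/478 + 331/13029 = 312736957/6227862 ≈ 50.216)
1/k(-160) - r = 1/(4*(-160)²) - 1*312736957/6227862 = 1/(4*25600) - 312736957/6227862 = 1/102400 - 312736957/6227862 = -16012129084469/318866534400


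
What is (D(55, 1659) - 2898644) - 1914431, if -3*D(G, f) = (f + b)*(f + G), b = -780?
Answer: -5315277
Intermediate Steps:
D(G, f) = -(-780 + f)*(G + f)/3 (D(G, f) = -(f - 780)*(f + G)/3 = -(-780 + f)*(G + f)/3)
(D(55, 1659) - 2898644) - 1914431 = ((260*55 + 260*1659 - 1/3*1659**2 - 1/3*55*1659) - 2898644) - 1914431 = ((14300 + 431340 - 1/3*2752281 - 30415) - 2898644) - 1914431 = ((14300 + 431340 - 917427 - 30415) - 2898644) - 1914431 = (-502202 - 2898644) - 1914431 = -3400846 - 1914431 = -5315277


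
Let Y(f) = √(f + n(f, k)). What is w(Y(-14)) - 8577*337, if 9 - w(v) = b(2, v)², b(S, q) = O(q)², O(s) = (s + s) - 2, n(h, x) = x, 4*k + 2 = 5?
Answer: -2891993 - 392*I*√53 ≈ -2.892e+6 - 2853.8*I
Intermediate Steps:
k = ¾ (k = -½ + (¼)*5 = -½ + 5/4 = ¾ ≈ 0.75000)
O(s) = -2 + 2*s (O(s) = 2*s - 2 = -2 + 2*s)
Y(f) = √(¾ + f) (Y(f) = √(f + ¾) = √(¾ + f))
b(S, q) = (-2 + 2*q)²
w(v) = 9 - 16*(-1 + v)⁴ (w(v) = 9 - (4*(-1 + v)²)² = 9 - 16*(-1 + v)⁴)
w(Y(-14)) - 8577*337 = (9 - 16*(-1 + √(3 + 4*(-14))/2)⁴) - 8577*337 = (9 - 16*(-1 + √(3 - 56)/2)⁴) - 2890449 = (9 - 16*(-1 + √(-53)/2)⁴) - 2890449 = (9 - 16*(-1 + (I*√53)/2)⁴) - 2890449 = (9 - 16*(-1 + I*√53/2)⁴) - 2890449 = -2890440 - 16*(-1 + I*√53/2)⁴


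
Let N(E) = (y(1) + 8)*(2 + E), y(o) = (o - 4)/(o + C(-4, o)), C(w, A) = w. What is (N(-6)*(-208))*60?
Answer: 449280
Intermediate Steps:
y(o) = 1 (y(o) = (o - 4)/(o - 4) = (-4 + o)/(-4 + o) = 1)
N(E) = 18 + 9*E (N(E) = (1 + 8)*(2 + E) = 9*(2 + E) = 18 + 9*E)
(N(-6)*(-208))*60 = ((18 + 9*(-6))*(-208))*60 = ((18 - 54)*(-208))*60 = -36*(-208)*60 = 7488*60 = 449280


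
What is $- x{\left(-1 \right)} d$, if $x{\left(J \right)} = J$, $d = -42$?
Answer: $-42$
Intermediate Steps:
$- x{\left(-1 \right)} d = \left(-1\right) \left(-1\right) \left(-42\right) = 1 \left(-42\right) = -42$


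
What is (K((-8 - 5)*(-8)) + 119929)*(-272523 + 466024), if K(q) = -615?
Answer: 23087378314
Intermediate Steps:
(K((-8 - 5)*(-8)) + 119929)*(-272523 + 466024) = (-615 + 119929)*(-272523 + 466024) = 119314*193501 = 23087378314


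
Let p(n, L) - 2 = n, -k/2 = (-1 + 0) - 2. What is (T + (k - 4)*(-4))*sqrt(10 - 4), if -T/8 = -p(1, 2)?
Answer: 16*sqrt(6) ≈ 39.192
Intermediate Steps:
k = 6 (k = -2*((-1 + 0) - 2) = -2*(-1 - 2) = -2*(-3) = 6)
p(n, L) = 2 + n
T = 24 (T = -(-8)*(2 + 1) = -(-8)*3 = -8*(-3) = 24)
(T + (k - 4)*(-4))*sqrt(10 - 4) = (24 + (6 - 4)*(-4))*sqrt(10 - 4) = (24 + 2*(-4))*sqrt(6) = (24 - 8)*sqrt(6) = 16*sqrt(6)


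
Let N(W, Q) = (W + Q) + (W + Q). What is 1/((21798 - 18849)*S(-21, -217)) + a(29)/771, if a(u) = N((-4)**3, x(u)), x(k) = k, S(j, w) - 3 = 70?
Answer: -1674291/18442063 ≈ -0.090787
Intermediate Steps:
S(j, w) = 73 (S(j, w) = 3 + 70 = 73)
N(W, Q) = 2*Q + 2*W (N(W, Q) = (Q + W) + (Q + W) = 2*Q + 2*W)
a(u) = -128 + 2*u (a(u) = 2*u + 2*(-4)**3 = 2*u + 2*(-64) = 2*u - 128 = -128 + 2*u)
1/((21798 - 18849)*S(-21, -217)) + a(29)/771 = 1/((21798 - 18849)*73) + (-128 + 2*29)/771 = (1/73)/2949 + (-128 + 58)*(1/771) = (1/2949)*(1/73) - 70*1/771 = 1/215277 - 70/771 = -1674291/18442063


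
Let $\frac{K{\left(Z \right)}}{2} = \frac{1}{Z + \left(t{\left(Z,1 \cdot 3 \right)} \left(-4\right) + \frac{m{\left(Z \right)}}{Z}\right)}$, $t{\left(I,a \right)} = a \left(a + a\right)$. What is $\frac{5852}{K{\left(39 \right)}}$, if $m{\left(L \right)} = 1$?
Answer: $- \frac{3762836}{39} \approx -96483.0$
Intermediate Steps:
$t{\left(I,a \right)} = 2 a^{2}$ ($t{\left(I,a \right)} = a 2 a = 2 a^{2}$)
$K{\left(Z \right)} = \frac{2}{-72 + Z + \frac{1}{Z}}$ ($K{\left(Z \right)} = \frac{2}{Z + \left(2 \left(1 \cdot 3\right)^{2} \left(-4\right) + 1 \frac{1}{Z}\right)} = \frac{2}{Z + \left(2 \cdot 3^{2} \left(-4\right) + \frac{1}{Z}\right)} = \frac{2}{Z + \left(2 \cdot 9 \left(-4\right) + \frac{1}{Z}\right)} = \frac{2}{Z + \left(18 \left(-4\right) + \frac{1}{Z}\right)} = \frac{2}{Z - \left(72 - \frac{1}{Z}\right)} = \frac{2}{-72 + Z + \frac{1}{Z}}$)
$\frac{5852}{K{\left(39 \right)}} = \frac{5852}{2 \cdot 39 \frac{1}{1 + 39^{2} - 2808}} = \frac{5852}{2 \cdot 39 \frac{1}{1 + 1521 - 2808}} = \frac{5852}{2 \cdot 39 \frac{1}{-1286}} = \frac{5852}{2 \cdot 39 \left(- \frac{1}{1286}\right)} = \frac{5852}{- \frac{39}{643}} = 5852 \left(- \frac{643}{39}\right) = - \frac{3762836}{39}$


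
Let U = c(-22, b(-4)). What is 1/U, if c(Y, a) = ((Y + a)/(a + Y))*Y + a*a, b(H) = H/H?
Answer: -1/21 ≈ -0.047619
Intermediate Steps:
b(H) = 1
c(Y, a) = Y + a**2 (c(Y, a) = ((Y + a)/(Y + a))*Y + a**2 = 1*Y + a**2 = Y + a**2)
U = -21 (U = -22 + 1**2 = -22 + 1 = -21)
1/U = 1/(-21) = -1/21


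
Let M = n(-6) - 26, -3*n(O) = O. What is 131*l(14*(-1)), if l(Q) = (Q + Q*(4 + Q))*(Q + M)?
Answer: -627228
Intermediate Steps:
n(O) = -O/3
M = -24 (M = -⅓*(-6) - 26 = 2 - 26 = -24)
l(Q) = (-24 + Q)*(Q + Q*(4 + Q)) (l(Q) = (Q + Q*(4 + Q))*(Q - 24) = (Q + Q*(4 + Q))*(-24 + Q) = (-24 + Q)*(Q + Q*(4 + Q)))
131*l(14*(-1)) = 131*((14*(-1))*(-120 + (14*(-1))² - 266*(-1))) = 131*(-14*(-120 + (-14)² - 19*(-14))) = 131*(-14*(-120 + 196 + 266)) = 131*(-14*342) = 131*(-4788) = -627228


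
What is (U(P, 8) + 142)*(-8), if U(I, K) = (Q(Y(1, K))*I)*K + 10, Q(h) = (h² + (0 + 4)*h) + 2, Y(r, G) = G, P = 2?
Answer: -13760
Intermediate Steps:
Q(h) = 2 + h² + 4*h (Q(h) = (h² + 4*h) + 2 = 2 + h² + 4*h)
U(I, K) = 10 + I*K*(2 + K² + 4*K) (U(I, K) = ((2 + K² + 4*K)*I)*K + 10 = (I*(2 + K² + 4*K))*K + 10 = I*K*(2 + K² + 4*K) + 10 = 10 + I*K*(2 + K² + 4*K))
(U(P, 8) + 142)*(-8) = ((10 + 2*8*(2 + 8² + 4*8)) + 142)*(-8) = ((10 + 2*8*(2 + 64 + 32)) + 142)*(-8) = ((10 + 2*8*98) + 142)*(-8) = ((10 + 1568) + 142)*(-8) = (1578 + 142)*(-8) = 1720*(-8) = -13760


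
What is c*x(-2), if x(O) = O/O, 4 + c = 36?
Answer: 32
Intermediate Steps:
c = 32 (c = -4 + 36 = 32)
x(O) = 1
c*x(-2) = 32*1 = 32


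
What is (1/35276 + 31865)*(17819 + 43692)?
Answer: 69142653838651/35276 ≈ 1.9600e+9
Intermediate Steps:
(1/35276 + 31865)*(17819 + 43692) = (1/35276 + 31865)*61511 = (1124069741/35276)*61511 = 69142653838651/35276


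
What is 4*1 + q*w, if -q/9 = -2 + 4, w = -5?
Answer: 94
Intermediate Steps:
q = -18 (q = -9*(-2 + 4) = -9*2 = -18)
4*1 + q*w = 4*1 - 18*(-5) = 4 + 90 = 94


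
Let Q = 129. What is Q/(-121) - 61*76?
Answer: -561085/121 ≈ -4637.1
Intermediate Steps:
Q/(-121) - 61*76 = 129/(-121) - 61*76 = 129*(-1/121) - 4636 = -129/121 - 4636 = -561085/121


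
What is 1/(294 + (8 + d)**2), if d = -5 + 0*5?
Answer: 1/303 ≈ 0.0033003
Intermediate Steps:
d = -5 (d = -5 + 0 = -5)
1/(294 + (8 + d)**2) = 1/(294 + (8 - 5)**2) = 1/(294 + 3**2) = 1/(294 + 9) = 1/303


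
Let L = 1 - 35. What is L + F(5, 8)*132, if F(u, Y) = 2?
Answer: 230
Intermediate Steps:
L = -34
L + F(5, 8)*132 = -34 + 2*132 = -34 + 264 = 230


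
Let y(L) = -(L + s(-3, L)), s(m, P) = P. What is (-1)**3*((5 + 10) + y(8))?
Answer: 1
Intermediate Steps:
y(L) = -2*L (y(L) = -(L + L) = -2*L)
(-1)**3*((5 + 10) + y(8)) = (-1)**3*((5 + 10) - 2*8) = -(15 - 16) = -1*(-1) = 1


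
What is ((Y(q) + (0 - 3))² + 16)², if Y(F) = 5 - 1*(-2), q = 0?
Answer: 1024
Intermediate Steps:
Y(F) = 7 (Y(F) = 5 + 2 = 7)
((Y(q) + (0 - 3))² + 16)² = ((7 + (0 - 3))² + 16)² = ((7 - 3)² + 16)² = (4² + 16)² = (16 + 16)² = 32² = 1024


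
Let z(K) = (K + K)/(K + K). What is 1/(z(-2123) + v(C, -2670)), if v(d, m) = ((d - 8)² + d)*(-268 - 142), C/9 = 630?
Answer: -1/13146204739 ≈ -7.6068e-11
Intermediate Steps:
C = 5670 (C = 9*630 = 5670)
z(K) = 1 (z(K) = (2*K)/((2*K)) = (2*K)*(1/(2*K)) = 1)
v(d, m) = -410*d - 410*(-8 + d)² (v(d, m) = ((-8 + d)² + d)*(-410) = (d + (-8 + d)²)*(-410) = -410*d - 410*(-8 + d)²)
1/(z(-2123) + v(C, -2670)) = 1/(1 + (-410*5670 - 410*(-8 + 5670)²)) = 1/(1 + (-2324700 - 410*5662²)) = 1/(1 + (-2324700 - 410*32058244)) = 1/(1 + (-2324700 - 13143880040)) = 1/(1 - 13146204740) = 1/(-13146204739) = -1/13146204739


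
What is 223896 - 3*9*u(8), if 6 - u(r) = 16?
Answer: 224166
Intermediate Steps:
u(r) = -10 (u(r) = 6 - 1*16 = 6 - 16 = -10)
223896 - 3*9*u(8) = 223896 - 3*9*(-10) = 223896 - 27*(-10) = 223896 - 1*(-270) = 223896 + 270 = 224166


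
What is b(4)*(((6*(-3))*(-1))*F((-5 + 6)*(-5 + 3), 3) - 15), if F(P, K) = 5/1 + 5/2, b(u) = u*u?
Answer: 1920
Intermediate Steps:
b(u) = u²
F(P, K) = 15/2 (F(P, K) = 5*1 + 5*(½) = 5 + 5/2 = 15/2)
b(4)*(((6*(-3))*(-1))*F((-5 + 6)*(-5 + 3), 3) - 15) = 4²*(((6*(-3))*(-1))*(15/2) - 15) = 16*(-18*(-1)*(15/2) - 15) = 16*(18*(15/2) - 15) = 16*(135 - 15) = 16*120 = 1920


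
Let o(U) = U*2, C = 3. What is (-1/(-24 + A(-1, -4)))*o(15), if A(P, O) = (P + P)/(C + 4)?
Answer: 21/17 ≈ 1.2353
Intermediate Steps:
A(P, O) = 2*P/7 (A(P, O) = (P + P)/(3 + 4) = (2*P)/7 = (2*P)*(1/7) = 2*P/7)
o(U) = 2*U
(-1/(-24 + A(-1, -4)))*o(15) = (-1/(-24 + (2/7)*(-1)))*(2*15) = -1/(-24 - 2/7)*30 = -1/(-170/7)*30 = -1*(-7/170)*30 = (7/170)*30 = 21/17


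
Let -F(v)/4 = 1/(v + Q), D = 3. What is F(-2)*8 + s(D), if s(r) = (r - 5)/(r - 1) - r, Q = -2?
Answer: 4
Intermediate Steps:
s(r) = -r + (-5 + r)/(-1 + r) (s(r) = (-5 + r)/(-1 + r) - r = -r + (-5 + r)/(-1 + r))
F(v) = -4/(-2 + v) (F(v) = -4/(v - 2) = -4/(-2 + v))
F(-2)*8 + s(D) = -4/(-2 - 2)*8 + (-5 - 1*3² + 2*3)/(-1 + 3) = -4/(-4)*8 + (-5 - 1*9 + 6)/2 = -4*(-¼)*8 + (-5 - 9 + 6)/2 = 1*8 + (½)*(-8) = 8 - 4 = 4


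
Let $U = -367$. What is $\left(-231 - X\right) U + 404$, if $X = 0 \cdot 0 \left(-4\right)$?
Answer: $85181$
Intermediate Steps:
$X = 0$ ($X = 0 \left(-4\right) = 0$)
$\left(-231 - X\right) U + 404 = \left(-231 - 0\right) \left(-367\right) + 404 = \left(-231 + 0\right) \left(-367\right) + 404 = \left(-231\right) \left(-367\right) + 404 = 84777 + 404 = 85181$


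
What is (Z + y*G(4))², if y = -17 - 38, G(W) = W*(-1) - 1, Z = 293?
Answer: 322624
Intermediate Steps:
G(W) = -1 - W (G(W) = -W - 1 = -1 - W)
y = -55
(Z + y*G(4))² = (293 - 55*(-1 - 1*4))² = (293 - 55*(-1 - 4))² = (293 - 55*(-5))² = (293 + 275)² = 568² = 322624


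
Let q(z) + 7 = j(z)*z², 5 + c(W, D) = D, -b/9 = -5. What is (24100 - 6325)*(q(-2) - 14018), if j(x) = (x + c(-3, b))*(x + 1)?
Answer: -251996175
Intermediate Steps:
b = 45 (b = -9*(-5) = 45)
c(W, D) = -5 + D
j(x) = (1 + x)*(40 + x) (j(x) = (x + (-5 + 45))*(x + 1) = (x + 40)*(1 + x) = (40 + x)*(1 + x) = (1 + x)*(40 + x))
q(z) = -7 + z²*(40 + z² + 41*z) (q(z) = -7 + (40 + z² + 41*z)*z² = -7 + z²*(40 + z² + 41*z))
(24100 - 6325)*(q(-2) - 14018) = (24100 - 6325)*((-7 + (-2)²*(40 + (-2)² + 41*(-2))) - 14018) = 17775*((-7 + 4*(40 + 4 - 82)) - 14018) = 17775*((-7 + 4*(-38)) - 14018) = 17775*((-7 - 152) - 14018) = 17775*(-159 - 14018) = 17775*(-14177) = -251996175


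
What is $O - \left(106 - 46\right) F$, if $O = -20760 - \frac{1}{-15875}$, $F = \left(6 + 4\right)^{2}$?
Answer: $- \frac{424814999}{15875} \approx -26760.0$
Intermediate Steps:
$F = 100$ ($F = 10^{2} = 100$)
$O = - \frac{329564999}{15875}$ ($O = -20760 - - \frac{1}{15875} = -20760 + \frac{1}{15875} = - \frac{329564999}{15875} \approx -20760.0$)
$O - \left(106 - 46\right) F = - \frac{329564999}{15875} - \left(106 - 46\right) 100 = - \frac{329564999}{15875} - 60 \cdot 100 = - \frac{329564999}{15875} - 6000 = - \frac{424814999}{15875}$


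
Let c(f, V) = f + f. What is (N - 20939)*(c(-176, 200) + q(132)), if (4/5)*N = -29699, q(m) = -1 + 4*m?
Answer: -40643925/4 ≈ -1.0161e+7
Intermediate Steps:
c(f, V) = 2*f
N = -148495/4 (N = (5/4)*(-29699) = -148495/4 ≈ -37124.)
(N - 20939)*(c(-176, 200) + q(132)) = (-148495/4 - 20939)*(2*(-176) + (-1 + 4*132)) = -232251*(-352 + (-1 + 528))/4 = -232251*(-352 + 527)/4 = -232251/4*175 = -40643925/4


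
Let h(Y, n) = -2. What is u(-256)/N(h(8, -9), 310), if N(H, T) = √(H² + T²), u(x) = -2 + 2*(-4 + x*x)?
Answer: 65531*√24026/24026 ≈ 422.77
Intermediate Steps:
u(x) = -10 + 2*x² (u(x) = -2 + 2*(-4 + x²) = -2 + (-8 + 2*x²) = -10 + 2*x²)
u(-256)/N(h(8, -9), 310) = (-10 + 2*(-256)²)/(√((-2)² + 310²)) = (-10 + 2*65536)/(√(4 + 96100)) = (-10 + 131072)/(√96104) = 131062/((2*√24026)) = 131062*(√24026/48052) = 65531*√24026/24026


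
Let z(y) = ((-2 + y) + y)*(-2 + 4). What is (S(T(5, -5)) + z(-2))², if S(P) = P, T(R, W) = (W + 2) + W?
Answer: 400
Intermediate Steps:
T(R, W) = 2 + 2*W (T(R, W) = (2 + W) + W = 2 + 2*W)
z(y) = -4 + 4*y (z(y) = (-2 + 2*y)*2 = -4 + 4*y)
(S(T(5, -5)) + z(-2))² = ((2 + 2*(-5)) + (-4 + 4*(-2)))² = ((2 - 10) + (-4 - 8))² = (-8 - 12)² = (-20)² = 400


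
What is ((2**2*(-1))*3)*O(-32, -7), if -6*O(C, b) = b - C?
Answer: 50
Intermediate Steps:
O(C, b) = -b/6 + C/6 (O(C, b) = -(b - C)/6 = -b/6 + C/6)
((2**2*(-1))*3)*O(-32, -7) = ((2**2*(-1))*3)*(-1/6*(-7) + (1/6)*(-32)) = ((4*(-1))*3)*(7/6 - 16/3) = -4*3*(-25/6) = -12*(-25/6) = 50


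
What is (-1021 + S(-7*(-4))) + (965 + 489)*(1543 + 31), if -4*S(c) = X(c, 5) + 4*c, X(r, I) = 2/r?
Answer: 128102631/56 ≈ 2.2875e+6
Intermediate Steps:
S(c) = -c - 1/(2*c) (S(c) = -(2/c + 4*c)/4 = -c - 1/(2*c))
(-1021 + S(-7*(-4))) + (965 + 489)*(1543 + 31) = (-1021 + (-(-7)*(-4) - 1/(2*((-7*(-4)))))) + (965 + 489)*(1543 + 31) = (-1021 + (-1*28 - 1/2/28)) + 1454*1574 = (-1021 + (-28 - 1/2*1/28)) + 2288596 = (-1021 + (-28 - 1/56)) + 2288596 = (-1021 - 1569/56) + 2288596 = -58745/56 + 2288596 = 128102631/56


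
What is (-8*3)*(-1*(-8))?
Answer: -192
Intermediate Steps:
(-8*3)*(-1*(-8)) = -24*8 = -192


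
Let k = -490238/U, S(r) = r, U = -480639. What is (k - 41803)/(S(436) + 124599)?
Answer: -20091661879/60096697365 ≈ -0.33432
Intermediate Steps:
k = 490238/480639 (k = -490238/(-480639) = -490238*(-1/480639) = 490238/480639 ≈ 1.0200)
(k - 41803)/(S(436) + 124599) = (490238/480639 - 41803)/(436 + 124599) = -20091661879/480639/125035 = -20091661879/480639*1/125035 = -20091661879/60096697365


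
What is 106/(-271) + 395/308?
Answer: 74397/83468 ≈ 0.89132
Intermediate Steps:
106/(-271) + 395/308 = 106*(-1/271) + 395*(1/308) = -106/271 + 395/308 = 74397/83468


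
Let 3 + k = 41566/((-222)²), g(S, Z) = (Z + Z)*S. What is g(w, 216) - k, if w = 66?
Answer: 702645847/24642 ≈ 28514.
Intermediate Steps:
g(S, Z) = 2*S*Z (g(S, Z) = (2*Z)*S = 2*S*Z)
k = -53143/24642 (k = -3 + 41566/((-222)²) = -3 + 41566/49284 = -3 + 41566*(1/49284) = -3 + 20783/24642 = -53143/24642 ≈ -2.1566)
g(w, 216) - k = 2*66*216 - 1*(-53143/24642) = 28512 + 53143/24642 = 702645847/24642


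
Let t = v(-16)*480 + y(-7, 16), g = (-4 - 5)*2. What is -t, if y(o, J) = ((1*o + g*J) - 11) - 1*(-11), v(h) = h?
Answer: 7975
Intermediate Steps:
g = -18 (g = -9*2 = -18)
y(o, J) = o - 18*J (y(o, J) = ((1*o - 18*J) - 11) - 1*(-11) = ((o - 18*J) - 11) + 11 = (-11 + o - 18*J) + 11 = o - 18*J)
t = -7975 (t = -16*480 + (-7 - 18*16) = -7680 + (-7 - 288) = -7680 - 295 = -7975)
-t = -1*(-7975) = 7975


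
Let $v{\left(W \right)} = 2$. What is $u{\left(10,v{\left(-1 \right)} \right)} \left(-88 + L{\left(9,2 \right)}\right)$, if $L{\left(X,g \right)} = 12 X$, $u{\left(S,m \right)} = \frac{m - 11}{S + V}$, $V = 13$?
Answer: $- \frac{180}{23} \approx -7.8261$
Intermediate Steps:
$u{\left(S,m \right)} = \frac{-11 + m}{13 + S}$ ($u{\left(S,m \right)} = \frac{m - 11}{S + 13} = \frac{-11 + m}{13 + S}$)
$u{\left(10,v{\left(-1 \right)} \right)} \left(-88 + L{\left(9,2 \right)}\right) = \frac{-11 + 2}{13 + 10} \left(-88 + 12 \cdot 9\right) = \frac{1}{23} \left(-9\right) \left(-88 + 108\right) = \frac{1}{23} \left(-9\right) 20 = \left(- \frac{9}{23}\right) 20 = - \frac{180}{23}$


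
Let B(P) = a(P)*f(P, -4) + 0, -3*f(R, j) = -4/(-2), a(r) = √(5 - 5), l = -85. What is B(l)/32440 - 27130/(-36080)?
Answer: 2713/3608 ≈ 0.75194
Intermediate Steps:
a(r) = 0 (a(r) = √0 = 0)
f(R, j) = -⅔ (f(R, j) = -(-4)/(3*(-2)) = -(-4)*(-1)/(3*2) = -⅓*2 = -⅔)
B(P) = 0 (B(P) = 0*(-⅔) + 0 = 0 + 0 = 0)
B(l)/32440 - 27130/(-36080) = 0/32440 - 27130/(-36080) = 0*(1/32440) - 27130*(-1/36080) = 0 + 2713/3608 = 2713/3608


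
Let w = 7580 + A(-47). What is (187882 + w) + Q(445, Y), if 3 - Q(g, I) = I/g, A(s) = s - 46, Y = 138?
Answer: 86940402/445 ≈ 1.9537e+5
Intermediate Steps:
A(s) = -46 + s
Q(g, I) = 3 - I/g
w = 7487 (w = 7580 + (-46 - 47) = 7580 - 93 = 7487)
(187882 + w) + Q(445, Y) = (187882 + 7487) + (3 - 1*138/445) = 195369 + (3 - 1*138*1/445) = 195369 + (3 - 138/445) = 195369 + 1197/445 = 86940402/445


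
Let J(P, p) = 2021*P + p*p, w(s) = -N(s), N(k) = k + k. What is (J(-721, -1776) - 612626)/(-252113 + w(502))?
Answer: -1084409/253117 ≈ -4.2842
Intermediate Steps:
N(k) = 2*k
w(s) = -2*s
J(P, p) = p**2 + 2021*P (J(P, p) = 2021*P + p**2 = p**2 + 2021*P)
(J(-721, -1776) - 612626)/(-252113 + w(502)) = (((-1776)**2 + 2021*(-721)) - 612626)/(-252113 - 2*502) = ((3154176 - 1457141) - 612626)/(-252113 - 1004) = (1697035 - 612626)/(-253117) = 1084409*(-1/253117) = -1084409/253117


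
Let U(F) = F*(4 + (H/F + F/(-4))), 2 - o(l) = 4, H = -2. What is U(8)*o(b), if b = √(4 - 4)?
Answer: -28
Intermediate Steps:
b = 0 (b = √0 = 0)
o(l) = -2 (o(l) = 2 - 1*4 = 2 - 4 = -2)
U(F) = F*(4 - 2/F - F/4) (U(F) = F*(4 + (-2/F + F/(-4))) = F*(4 + (-2/F + F*(-¼))) = F*(4 + (-2/F - F/4)) = F*(4 - 2/F - F/4))
U(8)*o(b) = (-2 + 4*8 - ¼*8²)*(-2) = (-2 + 32 - ¼*64)*(-2) = (-2 + 32 - 16)*(-2) = 14*(-2) = -28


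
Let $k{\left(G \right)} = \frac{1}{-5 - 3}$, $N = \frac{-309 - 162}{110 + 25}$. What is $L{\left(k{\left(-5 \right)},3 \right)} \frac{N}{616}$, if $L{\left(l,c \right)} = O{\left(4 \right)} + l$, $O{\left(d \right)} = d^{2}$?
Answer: $- \frac{19939}{221760} \approx -0.089913$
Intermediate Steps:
$N = - \frac{157}{45}$ ($N = - \frac{471}{135} = \left(-471\right) \frac{1}{135} = - \frac{157}{45} \approx -3.4889$)
$k{\left(G \right)} = - \frac{1}{8}$ ($k{\left(G \right)} = \frac{1}{-8} = - \frac{1}{8}$)
$L{\left(l,c \right)} = 16 + l$ ($L{\left(l,c \right)} = 4^{2} + l = 16 + l$)
$L{\left(k{\left(-5 \right)},3 \right)} \frac{N}{616} = \left(16 - \frac{1}{8}\right) \left(- \frac{157}{45 \cdot 616}\right) = \frac{127 \left(\left(- \frac{157}{45}\right) \frac{1}{616}\right)}{8} = \frac{127}{8} \left(- \frac{157}{27720}\right) = - \frac{19939}{221760}$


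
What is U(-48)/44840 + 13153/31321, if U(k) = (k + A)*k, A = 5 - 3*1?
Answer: 82367161/175554205 ≈ 0.46918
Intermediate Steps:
A = 2 (A = 5 - 3 = 2)
U(k) = k*(2 + k) (U(k) = (k + 2)*k = (2 + k)*k = k*(2 + k))
U(-48)/44840 + 13153/31321 = -48*(2 - 48)/44840 + 13153/31321 = -48*(-46)*(1/44840) + 13153*(1/31321) = 2208*(1/44840) + 13153/31321 = 276/5605 + 13153/31321 = 82367161/175554205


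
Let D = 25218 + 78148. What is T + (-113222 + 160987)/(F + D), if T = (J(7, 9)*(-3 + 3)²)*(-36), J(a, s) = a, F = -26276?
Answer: 9553/15418 ≈ 0.61960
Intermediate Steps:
D = 103366
T = 0 (T = (7*(-3 + 3)²)*(-36) = (7*0²)*(-36) = (7*0)*(-36) = 0*(-36) = 0)
T + (-113222 + 160987)/(F + D) = 0 + (-113222 + 160987)/(-26276 + 103366) = 0 + 47765/77090 = 0 + 47765*(1/77090) = 0 + 9553/15418 = 9553/15418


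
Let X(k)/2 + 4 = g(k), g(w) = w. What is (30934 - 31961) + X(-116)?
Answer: -1267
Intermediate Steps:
X(k) = -8 + 2*k
(30934 - 31961) + X(-116) = (30934 - 31961) + (-8 + 2*(-116)) = -1027 + (-8 - 232) = -1027 - 240 = -1267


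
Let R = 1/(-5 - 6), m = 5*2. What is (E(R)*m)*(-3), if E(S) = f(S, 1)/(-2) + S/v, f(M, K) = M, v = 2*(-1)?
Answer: -30/11 ≈ -2.7273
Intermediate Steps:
m = 10
R = -1/11 (R = 1/(-11) = -1/11 ≈ -0.090909)
v = -2
E(S) = -S (E(S) = S/(-2) + S/(-2) = S*(-1/2) + S*(-1/2) = -S/2 - S/2 = -S)
(E(R)*m)*(-3) = (-1*(-1/11)*10)*(-3) = ((1/11)*10)*(-3) = (10/11)*(-3) = -30/11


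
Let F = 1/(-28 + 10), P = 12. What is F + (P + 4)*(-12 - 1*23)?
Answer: -10081/18 ≈ -560.06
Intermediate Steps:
F = -1/18 (F = 1/(-18) = -1/18 ≈ -0.055556)
F + (P + 4)*(-12 - 1*23) = -1/18 + (12 + 4)*(-12 - 1*23) = -1/18 + 16*(-12 - 23) = -1/18 + 16*(-35) = -1/18 - 560 = -10081/18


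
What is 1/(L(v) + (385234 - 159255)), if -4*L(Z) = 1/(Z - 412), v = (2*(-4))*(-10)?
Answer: 1328/300100113 ≈ 4.4252e-6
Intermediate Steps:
v = 80 (v = -8*(-10) = 80)
L(Z) = -1/(4*(-412 + Z)) (L(Z) = -1/(4*(Z - 412)) = -1/(4*(-412 + Z)))
1/(L(v) + (385234 - 159255)) = 1/(-1/(-1648 + 4*80) + (385234 - 159255)) = 1/(-1/(-1648 + 320) + 225979) = 1/(-1/(-1328) + 225979) = 1/(-1*(-1/1328) + 225979) = 1/(1/1328 + 225979) = 1/(300100113/1328) = 1328/300100113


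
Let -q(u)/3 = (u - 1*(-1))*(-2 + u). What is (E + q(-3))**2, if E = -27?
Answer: 3249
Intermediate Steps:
q(u) = -3*(1 + u)*(-2 + u) (q(u) = -3*(u - 1*(-1))*(-2 + u) = -3*(u + 1)*(-2 + u) = -3*(1 + u)*(-2 + u))
(E + q(-3))**2 = (-27 + (6 - 3*(-3)**2 + 3*(-3)))**2 = (-27 + (6 - 3*9 - 9))**2 = (-27 + (6 - 27 - 9))**2 = (-27 - 30)**2 = (-57)**2 = 3249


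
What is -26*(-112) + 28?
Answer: 2940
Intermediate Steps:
-26*(-112) + 28 = 2912 + 28 = 2940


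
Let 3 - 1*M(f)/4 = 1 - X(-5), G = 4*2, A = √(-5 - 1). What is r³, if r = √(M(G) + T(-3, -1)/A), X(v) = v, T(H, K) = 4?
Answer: (-12 - 2*I*√6/3)^(3/2) ≈ -8.4918 + 41.281*I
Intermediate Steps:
A = I*√6 (A = √(-6) = I*√6 ≈ 2.4495*I)
G = 8
M(f) = -12 (M(f) = 12 - 4*(1 - 1*(-5)) = 12 - 4*(1 + 5) = 12 - 4*6 = 12 - 24 = -12)
r = √(-12 - 2*I*√6/3) (r = √(-12 + 4/((I*√6))) = √(-12 + 4*(-I*√6/6)) = √(-12 - 2*I*√6/3) ≈ 0.23516 - 3.4721*I)
r³ = (√(-108 - 6*I*√6)/3)³ = (-108 - 6*I*√6)^(3/2)/27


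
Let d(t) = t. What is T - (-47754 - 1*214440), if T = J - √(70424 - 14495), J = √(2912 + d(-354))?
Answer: 262194 + √2558 - √55929 ≈ 2.6201e+5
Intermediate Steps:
J = √2558 (J = √(2912 - 354) = √2558 ≈ 50.577)
T = √2558 - √55929 (T = √2558 - √(70424 - 14495) = √2558 - √55929 ≈ -185.92)
T - (-47754 - 1*214440) = (√2558 - √55929) - (-47754 - 1*214440) = (√2558 - √55929) - (-47754 - 214440) = (√2558 - √55929) - 1*(-262194) = (√2558 - √55929) + 262194 = 262194 + √2558 - √55929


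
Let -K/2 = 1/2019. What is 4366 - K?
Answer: 8814956/2019 ≈ 4366.0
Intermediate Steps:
K = -2/2019 ≈ -0.00099059
4366 - K = 4366 - 1*(-2/2019) = 4366 + 2/2019 = 8814956/2019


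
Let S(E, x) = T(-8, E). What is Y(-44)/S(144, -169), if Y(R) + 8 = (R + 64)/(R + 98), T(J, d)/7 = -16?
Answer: 103/1512 ≈ 0.068122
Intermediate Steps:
T(J, d) = -112 (T(J, d) = 7*(-16) = -112)
S(E, x) = -112
Y(R) = -8 + (64 + R)/(98 + R) (Y(R) = -8 + (R + 64)/(R + 98) = -8 + (64 + R)/(98 + R))
Y(-44)/S(144, -169) = ((-720 - 7*(-44))/(98 - 44))/(-112) = ((-720 + 308)/54)*(-1/112) = ((1/54)*(-412))*(-1/112) = -206/27*(-1/112) = 103/1512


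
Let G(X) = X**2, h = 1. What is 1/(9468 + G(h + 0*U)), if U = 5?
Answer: 1/9469 ≈ 0.00010561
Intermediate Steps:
1/(9468 + G(h + 0*U)) = 1/(9468 + (1 + 0*5)**2) = 1/(9468 + (1 + 0)**2) = 1/(9468 + 1**2) = 1/(9468 + 1) = 1/9469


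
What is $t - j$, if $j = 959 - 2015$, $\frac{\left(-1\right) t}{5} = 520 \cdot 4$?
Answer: $-9344$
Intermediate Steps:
$t = -10400$ ($t = - 5 \cdot 520 \cdot 4 = \left(-5\right) 2080 = -10400$)
$j = -1056$ ($j = 959 - 2015 = -1056$)
$t - j = -10400 - -1056 = -10400 + 1056 = -9344$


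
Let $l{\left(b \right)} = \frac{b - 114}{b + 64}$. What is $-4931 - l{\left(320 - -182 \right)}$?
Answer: $- \frac{1395667}{283} \approx -4931.7$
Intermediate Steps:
$l{\left(b \right)} = \frac{-114 + b}{64 + b}$
$-4931 - l{\left(320 - -182 \right)} = -4931 - \frac{-114 + \left(320 - -182\right)}{64 + \left(320 - -182\right)} = -4931 - \frac{-114 + \left(320 + 182\right)}{64 + \left(320 + 182\right)} = -4931 - \frac{-114 + 502}{64 + 502} = -4931 - \frac{1}{566} \cdot 388 = -4931 - \frac{194}{283} = - \frac{1395667}{283}$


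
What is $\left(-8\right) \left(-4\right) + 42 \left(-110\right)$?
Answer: $-4588$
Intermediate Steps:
$\left(-8\right) \left(-4\right) + 42 \left(-110\right) = 32 - 4620 = -4588$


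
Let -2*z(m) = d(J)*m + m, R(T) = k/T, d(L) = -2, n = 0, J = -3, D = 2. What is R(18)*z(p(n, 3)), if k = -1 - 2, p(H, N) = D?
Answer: -1/6 ≈ -0.16667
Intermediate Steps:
p(H, N) = 2
k = -3
R(T) = -3/T
z(m) = m/2 (z(m) = -(-2*m + m)/2 = -(-1)*m/2 = m/2)
R(18)*z(p(n, 3)) = (-3/18)*((1/2)*2) = -3*1/18*1 = -1/6*1 = -1/6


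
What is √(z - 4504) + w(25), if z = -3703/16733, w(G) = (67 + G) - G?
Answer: 67 + I*√1261151735955/16733 ≈ 67.0 + 67.114*I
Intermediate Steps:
w(G) = 67
z = -3703/16733 (z = -3703*1/16733 = -3703/16733 ≈ -0.22130)
√(z - 4504) + w(25) = √(-3703/16733 - 4504) + 67 = √(-75369135/16733) + 67 = I*√1261151735955/16733 + 67 = 67 + I*√1261151735955/16733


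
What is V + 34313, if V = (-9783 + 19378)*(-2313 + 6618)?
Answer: 41340788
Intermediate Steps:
V = 41306475 (V = 9595*4305 = 41306475)
V + 34313 = 41306475 + 34313 = 41340788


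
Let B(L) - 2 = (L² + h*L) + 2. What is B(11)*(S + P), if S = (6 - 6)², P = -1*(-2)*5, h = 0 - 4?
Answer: 810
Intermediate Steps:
h = -4
P = 10 (P = 2*5 = 10)
S = 0 (S = 0² = 0)
B(L) = 4 + L² - 4*L (B(L) = 2 + ((L² - 4*L) + 2) = 2 + (2 + L² - 4*L) = 4 + L² - 4*L)
B(11)*(S + P) = (4 + 11² - 4*11)*(0 + 10) = (4 + 121 - 44)*10 = 81*10 = 810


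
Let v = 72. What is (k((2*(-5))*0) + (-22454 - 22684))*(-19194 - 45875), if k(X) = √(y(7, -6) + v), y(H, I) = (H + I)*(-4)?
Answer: 2937084522 - 130138*√17 ≈ 2.9365e+9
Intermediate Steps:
y(H, I) = -4*H - 4*I
k(X) = 2*√17 (k(X) = √((-4*7 - 4*(-6)) + 72) = √((-28 + 24) + 72) = √(-4 + 72) = √68 = 2*√17)
(k((2*(-5))*0) + (-22454 - 22684))*(-19194 - 45875) = (2*√17 + (-22454 - 22684))*(-19194 - 45875) = (2*√17 - 45138)*(-65069) = (-45138 + 2*√17)*(-65069) = 2937084522 - 130138*√17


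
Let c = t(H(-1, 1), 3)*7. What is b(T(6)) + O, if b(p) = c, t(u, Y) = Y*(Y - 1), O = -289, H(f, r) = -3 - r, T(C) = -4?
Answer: -247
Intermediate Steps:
t(u, Y) = Y*(-1 + Y)
c = 42 (c = (3*(-1 + 3))*7 = (3*2)*7 = 6*7 = 42)
b(p) = 42
b(T(6)) + O = 42 - 289 = -247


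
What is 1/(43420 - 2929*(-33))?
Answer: 1/140077 ≈ 7.1389e-6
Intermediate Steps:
1/(43420 - 2929*(-33)) = 1/(43420 + 96657) = 1/140077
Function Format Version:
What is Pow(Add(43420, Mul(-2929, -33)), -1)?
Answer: Rational(1, 140077) ≈ 7.1389e-6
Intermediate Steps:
Pow(Add(43420, Mul(-2929, -33)), -1) = Pow(Add(43420, 96657), -1) = Pow(140077, -1) = Rational(1, 140077)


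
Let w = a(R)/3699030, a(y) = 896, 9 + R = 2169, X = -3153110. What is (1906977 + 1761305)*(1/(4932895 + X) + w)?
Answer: 586333202348198/658347810855 ≈ 890.61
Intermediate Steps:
R = 2160 (R = -9 + 2169 = 2160)
w = 448/1849515 (w = 896/3699030 = 896*(1/3699030) = 448/1849515 ≈ 0.00024223)
(1906977 + 1761305)*(1/(4932895 + X) + w) = (1906977 + 1761305)*(1/(4932895 - 3153110) + 448/1849515) = 3668282*(1/1779785 + 448/1849515) = 3668282*(159838639/658347810855) = 586333202348198/658347810855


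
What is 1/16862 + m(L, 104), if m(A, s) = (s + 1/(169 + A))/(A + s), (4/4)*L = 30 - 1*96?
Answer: 45161630/16499467 ≈ 2.7372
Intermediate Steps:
L = -66 (L = 30 - 1*96 = 30 - 96 = -66)
m(A, s) = (s + 1/(169 + A))/(A + s)
1/16862 + m(L, 104) = 1/16862 + (1 + 169*104 - 66*104)/((-66)² + 169*(-66) + 169*104 - 66*104) = 1/16862 + (1 + 17576 - 6864)/(4356 - 11154 + 17576 - 6864) = 1/16862 + 10713/3914 = 45161630/16499467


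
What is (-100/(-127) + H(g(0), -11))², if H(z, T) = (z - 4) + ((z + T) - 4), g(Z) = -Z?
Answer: 5349969/16129 ≈ 331.70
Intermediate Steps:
H(z, T) = -8 + T + 2*z (H(z, T) = (-4 + z) + ((T + z) - 4) = (-4 + z) + (-4 + T + z) = -8 + T + 2*z)
(-100/(-127) + H(g(0), -11))² = (-100/(-127) + (-8 - 11 + 2*(-1*0)))² = (-100*(-1/127) + (-8 - 11 + 2*0))² = (100/127 + (-8 - 11 + 0))² = (100/127 - 19)² = (-2313/127)² = 5349969/16129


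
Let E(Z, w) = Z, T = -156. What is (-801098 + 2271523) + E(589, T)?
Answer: 1471014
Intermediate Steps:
(-801098 + 2271523) + E(589, T) = (-801098 + 2271523) + 589 = 1470425 + 589 = 1471014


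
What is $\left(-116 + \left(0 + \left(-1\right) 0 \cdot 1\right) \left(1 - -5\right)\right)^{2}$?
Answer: $13456$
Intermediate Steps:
$\left(-116 + \left(0 + \left(-1\right) 0 \cdot 1\right) \left(1 - -5\right)\right)^{2} = \left(-116 + \left(0 + 0 \cdot 1\right) \left(1 + 5\right)\right)^{2} = \left(-116 + \left(0 + 0\right) 6\right)^{2} = \left(-116 + 0 \cdot 6\right)^{2} = \left(-116 + 0\right)^{2} = \left(-116\right)^{2} = 13456$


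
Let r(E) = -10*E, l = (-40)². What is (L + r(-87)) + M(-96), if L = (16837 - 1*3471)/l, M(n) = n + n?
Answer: 549083/800 ≈ 686.35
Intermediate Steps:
l = 1600
M(n) = 2*n
L = 6683/800 (L = (16837 - 1*3471)/1600 = (16837 - 3471)*(1/1600) = 13366*(1/1600) = 6683/800 ≈ 8.3537)
(L + r(-87)) + M(-96) = (6683/800 - 10*(-87)) + 2*(-96) = (6683/800 + 870) - 192 = 702683/800 - 192 = 549083/800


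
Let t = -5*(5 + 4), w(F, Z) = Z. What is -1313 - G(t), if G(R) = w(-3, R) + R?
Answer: -1223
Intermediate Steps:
t = -45 (t = -5*9 = -45)
G(R) = 2*R (G(R) = R + R = 2*R)
-1313 - G(t) = -1313 - 2*(-45) = -1313 - 1*(-90) = -1313 + 90 = -1223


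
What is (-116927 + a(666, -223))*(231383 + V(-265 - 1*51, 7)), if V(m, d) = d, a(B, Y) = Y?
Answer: -27107338500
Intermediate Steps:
(-116927 + a(666, -223))*(231383 + V(-265 - 1*51, 7)) = (-116927 - 223)*(231383 + 7) = -117150*231390 = -27107338500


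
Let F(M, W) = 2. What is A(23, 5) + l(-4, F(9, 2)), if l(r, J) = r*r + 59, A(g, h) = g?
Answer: 98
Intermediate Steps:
l(r, J) = 59 + r² (l(r, J) = r² + 59 = 59 + r²)
A(23, 5) + l(-4, F(9, 2)) = 23 + (59 + (-4)²) = 23 + (59 + 16) = 23 + 75 = 98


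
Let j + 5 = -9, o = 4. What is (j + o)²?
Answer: 100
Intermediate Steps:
j = -14 (j = -5 - 9 = -14)
(j + o)² = (-14 + 4)² = (-10)² = 100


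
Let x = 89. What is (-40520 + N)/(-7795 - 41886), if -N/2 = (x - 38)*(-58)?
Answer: 34604/49681 ≈ 0.69652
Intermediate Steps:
N = 5916 (N = -2*(89 - 38)*(-58) = -102*(-58) = -2*(-2958) = 5916)
(-40520 + N)/(-7795 - 41886) = (-40520 + 5916)/(-7795 - 41886) = -34604/(-49681) = -34604*(-1/49681) = 34604/49681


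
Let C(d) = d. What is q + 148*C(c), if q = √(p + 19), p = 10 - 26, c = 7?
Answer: 1036 + √3 ≈ 1037.7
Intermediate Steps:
p = -16
q = √3 (q = √(-16 + 19) = √3 ≈ 1.7320)
q + 148*C(c) = √3 + 148*7 = √3 + 1036 = 1036 + √3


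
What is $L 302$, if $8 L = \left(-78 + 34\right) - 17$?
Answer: $- \frac{9211}{4} \approx -2302.8$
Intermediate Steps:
$L = - \frac{61}{8}$ ($L = \frac{\left(-78 + 34\right) - 17}{8} = \frac{-44 - 17}{8} = \frac{1}{8} \left(-61\right) = - \frac{61}{8} \approx -7.625$)
$L 302 = \left(- \frac{61}{8}\right) 302 = - \frac{9211}{4}$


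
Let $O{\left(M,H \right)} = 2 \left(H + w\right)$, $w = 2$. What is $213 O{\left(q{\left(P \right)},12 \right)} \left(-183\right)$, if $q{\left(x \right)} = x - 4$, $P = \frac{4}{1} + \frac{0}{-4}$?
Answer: $-1091412$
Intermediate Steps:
$P = 4$ ($P = 4 \cdot 1 + 0 \left(- \frac{1}{4}\right) = 4 + 0 = 4$)
$q{\left(x \right)} = -4 + x$ ($q{\left(x \right)} = x - 4 = -4 + x$)
$O{\left(M,H \right)} = 4 + 2 H$ ($O{\left(M,H \right)} = 2 \left(H + 2\right) = 2 \left(2 + H\right) = 4 + 2 H$)
$213 O{\left(q{\left(P \right)},12 \right)} \left(-183\right) = 213 \left(4 + 2 \cdot 12\right) \left(-183\right) = 213 \left(4 + 24\right) \left(-183\right) = 213 \cdot 28 \left(-183\right) = 5964 \left(-183\right) = -1091412$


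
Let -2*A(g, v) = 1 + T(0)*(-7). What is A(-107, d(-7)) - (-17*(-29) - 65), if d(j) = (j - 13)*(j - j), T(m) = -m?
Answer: -857/2 ≈ -428.50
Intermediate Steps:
d(j) = 0 (d(j) = (-13 + j)*0 = 0)
A(g, v) = -½ (A(g, v) = -(1 - 1*0*(-7))/2 = -(1 + 0*(-7))/2 = -(1 + 0)/2 = -½*1 = -½)
A(-107, d(-7)) - (-17*(-29) - 65) = -½ - (-17*(-29) - 65) = -½ - (493 - 65) = -½ - 1*428 = -½ - 428 = -857/2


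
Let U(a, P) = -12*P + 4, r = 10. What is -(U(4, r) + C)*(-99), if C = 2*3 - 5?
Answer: -11385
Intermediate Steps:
U(a, P) = 4 - 12*P
C = 1 (C = 6 - 5 = 1)
-(U(4, r) + C)*(-99) = -((4 - 12*10) + 1)*(-99) = -((4 - 120) + 1)*(-99) = -(-116 + 1)*(-99) = -(-115)*(-99) = -1*11385 = -11385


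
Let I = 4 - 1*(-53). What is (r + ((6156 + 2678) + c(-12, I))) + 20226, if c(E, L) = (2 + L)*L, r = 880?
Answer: 33303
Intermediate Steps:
I = 57 (I = 4 + 53 = 57)
c(E, L) = L*(2 + L)
(r + ((6156 + 2678) + c(-12, I))) + 20226 = (880 + ((6156 + 2678) + 57*(2 + 57))) + 20226 = (880 + (8834 + 57*59)) + 20226 = (880 + (8834 + 3363)) + 20226 = (880 + 12197) + 20226 = 13077 + 20226 = 33303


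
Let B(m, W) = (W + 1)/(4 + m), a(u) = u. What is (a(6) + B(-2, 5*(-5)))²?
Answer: 36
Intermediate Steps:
B(m, W) = (1 + W)/(4 + m)
(a(6) + B(-2, 5*(-5)))² = (6 + (1 + 5*(-5))/(4 - 2))² = (6 + (1 - 25)/2)² = (6 + (½)*(-24))² = (6 - 12)² = (-6)² = 36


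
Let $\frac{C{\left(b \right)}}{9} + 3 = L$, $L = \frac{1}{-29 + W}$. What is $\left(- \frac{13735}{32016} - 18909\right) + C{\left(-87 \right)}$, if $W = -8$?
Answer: $- \frac{22432230451}{1184592} \approx -18937.0$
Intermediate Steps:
$L = - \frac{1}{37}$ ($L = \frac{1}{-29 - 8} = \frac{1}{-37} = - \frac{1}{37} \approx -0.027027$)
$C{\left(b \right)} = - \frac{1008}{37}$ ($C{\left(b \right)} = -27 + 9 \left(- \frac{1}{37}\right) = -27 - \frac{9}{37} = - \frac{1008}{37}$)
$\left(- \frac{13735}{32016} - 18909\right) + C{\left(-87 \right)} = \left(- \frac{13735}{32016} - 18909\right) - \frac{1008}{37} = - \frac{605404279}{32016} - \frac{1008}{37} = - \frac{22432230451}{1184592}$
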